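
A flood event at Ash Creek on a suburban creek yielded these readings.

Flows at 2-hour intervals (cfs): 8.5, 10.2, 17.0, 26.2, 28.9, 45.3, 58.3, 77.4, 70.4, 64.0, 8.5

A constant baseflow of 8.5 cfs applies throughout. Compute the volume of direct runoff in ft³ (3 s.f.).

Direct-runoff ordinates (Q − Q_b): 0.0, 1.7, 8.5, 17.7, 20.4, 36.8, 49.8, 68.9, 61.9, 55.5, 0.0 cfs.
ΣQ_DR = 321.2 cfs.
With Δt = 2 h = 7200 s, V = ΣQ_DR · Δt = 321.2 × 7200 = 2.31 × 10^6 ft³.

V ≈ 2.31 × 10^6 ft³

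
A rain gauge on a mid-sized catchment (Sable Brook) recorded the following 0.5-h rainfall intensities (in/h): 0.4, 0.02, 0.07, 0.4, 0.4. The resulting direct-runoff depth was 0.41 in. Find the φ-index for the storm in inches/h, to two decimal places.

φ ≈ 0.13 in/h

Only the 3 blocks with intensity above φ contribute runoff: 0.4, 0.4, 0.4 in/h.
Σ(I−φ)·Δt = d  ⇒  (0.4+0.4+0.4 − 3φ)·0.5 = 0.41
φ = (1.200 − 0.41/0.5) / 3 = 0.13 in/h.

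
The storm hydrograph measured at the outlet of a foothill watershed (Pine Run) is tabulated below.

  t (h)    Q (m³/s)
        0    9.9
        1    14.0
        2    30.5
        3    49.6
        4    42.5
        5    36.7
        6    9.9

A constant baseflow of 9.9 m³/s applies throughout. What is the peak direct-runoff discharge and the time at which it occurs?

Subtracting baseflow gives direct-runoff ordinates: 0.0, 4.1, 20.6, 39.7, 32.6, 26.8, 0.0 m³/s.
The maximum is 39.7 m³/s, occurring at the reading for t = 3 h.

Q_p = 39.7 m³/s at t = 3 h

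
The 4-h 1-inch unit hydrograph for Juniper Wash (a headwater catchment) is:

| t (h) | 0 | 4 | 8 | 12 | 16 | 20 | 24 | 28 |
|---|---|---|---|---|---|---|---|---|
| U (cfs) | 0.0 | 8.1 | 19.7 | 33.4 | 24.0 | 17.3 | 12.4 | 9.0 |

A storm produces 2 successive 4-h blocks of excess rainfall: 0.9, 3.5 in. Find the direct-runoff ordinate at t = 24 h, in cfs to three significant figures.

By discrete convolution, Q_j = Σ (P_i / 1 in) · U_{j−i}.
At t = 24 h (j=6): Q = (0.9/1)·12.4 + (3.5/1)·17.3 = 71.7 cfs.

Q ≈ 71.7 cfs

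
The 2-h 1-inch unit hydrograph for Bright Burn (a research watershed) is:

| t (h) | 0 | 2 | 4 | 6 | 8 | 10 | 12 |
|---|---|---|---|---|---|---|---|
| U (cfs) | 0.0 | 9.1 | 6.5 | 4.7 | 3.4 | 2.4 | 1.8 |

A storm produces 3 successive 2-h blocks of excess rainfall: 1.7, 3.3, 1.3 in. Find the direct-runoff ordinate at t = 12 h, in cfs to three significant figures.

Q ≈ 15.4 cfs

By discrete convolution, Q_j = Σ (P_i / 1 in) · U_{j−i}.
At t = 12 h (j=6): Q = (1.7/1)·1.8 + (3.3/1)·2.4 + (1.3/1)·3.4 = 15.4 cfs.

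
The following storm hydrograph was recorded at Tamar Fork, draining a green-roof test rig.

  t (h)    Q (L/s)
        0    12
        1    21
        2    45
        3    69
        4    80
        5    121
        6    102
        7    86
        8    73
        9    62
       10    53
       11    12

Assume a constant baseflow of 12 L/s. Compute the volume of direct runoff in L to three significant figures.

Direct-runoff ordinates (Q − Q_b): 0.0, 9.0, 33.0, 57.0, 68.0, 109.0, 90.0, 74.0, 61.0, 50.0, 41.0, 0.0 L/s.
ΣQ_DR = 592.0 L/s.
With Δt = 1 h = 3600 s, V = ΣQ_DR · Δt = 592.0 × 3600 = 2.13 × 10^6 L.

V ≈ 2.13 × 10^6 L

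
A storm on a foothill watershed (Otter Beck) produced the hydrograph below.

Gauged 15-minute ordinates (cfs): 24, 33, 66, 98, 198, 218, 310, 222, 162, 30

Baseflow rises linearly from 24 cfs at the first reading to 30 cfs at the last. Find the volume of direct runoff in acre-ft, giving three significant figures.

Direct-runoff ordinates (Q − Q_b): 0.00, 8.33, 40.67, 72.00, 171.33, 190.67, 282.00, 193.33, 132.67, 0.00 cfs.
ΣQ_DR = 1091 cfs.
With Δt = 0.25 h = 900 s, V = ΣQ_DR · Δt = 1091 × 900 = 9.82 × 10^5 ft³ = 22.5 acre-ft.

V ≈ 22.5 acre-ft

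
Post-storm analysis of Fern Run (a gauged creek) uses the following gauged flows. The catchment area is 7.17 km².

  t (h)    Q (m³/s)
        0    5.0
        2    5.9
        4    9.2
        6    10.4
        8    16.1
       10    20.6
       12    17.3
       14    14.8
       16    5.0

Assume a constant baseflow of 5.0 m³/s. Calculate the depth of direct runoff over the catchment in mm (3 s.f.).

d ≈ 59.5 mm

Direct runoff: 0.0, 0.9, 4.2, 5.4, 11.1, 15.6, 12.3, 9.8, 0.0 m³/s; ΣQ_DR = 59.30 m³/s.
V = ΣQ_DR · Δt = 59.30 × 7200 s = 4.270 × 10^5 m³.
Over A = 7.17 km², depth = V / A = 59.5 mm.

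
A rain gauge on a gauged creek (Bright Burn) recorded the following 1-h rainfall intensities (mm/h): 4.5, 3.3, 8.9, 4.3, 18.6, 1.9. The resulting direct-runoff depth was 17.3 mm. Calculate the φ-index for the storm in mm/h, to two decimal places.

Only the 2 blocks with intensity above φ contribute runoff: 8.9, 18.6 mm/h.
Σ(I−φ)·Δt = d  ⇒  (8.9+18.6 − 2φ)·1 = 17.3
φ = (27.50 − 17.3/1) / 2 = 5.10 mm/h.

φ ≈ 5.10 mm/h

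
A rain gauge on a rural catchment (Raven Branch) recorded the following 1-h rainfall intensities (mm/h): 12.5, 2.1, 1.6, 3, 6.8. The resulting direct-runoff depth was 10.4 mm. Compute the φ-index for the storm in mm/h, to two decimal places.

Only the 2 blocks with intensity above φ contribute runoff: 12.5, 6.8 mm/h.
Σ(I−φ)·Δt = d  ⇒  (12.5+6.8 − 2φ)·1 = 10.4
φ = (19.30 − 10.4/1) / 2 = 4.45 mm/h.

φ ≈ 4.45 mm/h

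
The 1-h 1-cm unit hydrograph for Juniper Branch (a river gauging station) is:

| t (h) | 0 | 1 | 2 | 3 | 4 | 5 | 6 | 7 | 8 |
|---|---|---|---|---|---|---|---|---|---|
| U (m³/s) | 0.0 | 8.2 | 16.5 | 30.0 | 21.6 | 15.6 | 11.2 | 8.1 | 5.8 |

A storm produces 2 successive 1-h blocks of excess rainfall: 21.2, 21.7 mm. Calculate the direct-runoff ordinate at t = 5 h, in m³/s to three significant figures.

Q ≈ 79.9 m³/s

By discrete convolution, Q_j = Σ (P_i / 10 mm) · U_{j−i}.
At t = 5 h (j=5): Q = (21.2/10)·15.6 + (21.7/10)·21.6 = 79.9 m³/s.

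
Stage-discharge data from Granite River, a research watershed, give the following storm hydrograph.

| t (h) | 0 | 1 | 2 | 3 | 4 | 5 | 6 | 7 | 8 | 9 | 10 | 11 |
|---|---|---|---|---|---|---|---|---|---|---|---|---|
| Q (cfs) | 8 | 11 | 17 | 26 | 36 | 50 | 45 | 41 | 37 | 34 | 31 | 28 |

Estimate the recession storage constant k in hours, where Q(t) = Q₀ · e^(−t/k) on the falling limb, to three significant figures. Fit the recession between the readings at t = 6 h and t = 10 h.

k ≈ 10.7 h

On the falling limb, Q drops from 45 to 31 cfs between t = 6 h and t = 10 h (Δt = 4 h).
k = −Δt / ln(Q₂/Q₁) = −4 / ln(31/45) = 10.7 h.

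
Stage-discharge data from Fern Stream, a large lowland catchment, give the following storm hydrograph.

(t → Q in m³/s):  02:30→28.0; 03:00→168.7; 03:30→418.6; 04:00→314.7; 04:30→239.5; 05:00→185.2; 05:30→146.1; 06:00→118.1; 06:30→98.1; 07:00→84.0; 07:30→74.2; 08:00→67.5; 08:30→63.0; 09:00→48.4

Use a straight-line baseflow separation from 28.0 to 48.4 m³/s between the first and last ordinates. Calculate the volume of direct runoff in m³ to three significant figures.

V ≈ 2.73 × 10^6 m³

Direct-runoff ordinates (Q − Q_b): 0.00, 139.13, 387.46, 281.99, 205.22, 149.35, 108.68, 79.12, 57.55, 41.88, 30.51, 22.24, 16.17, 0.00 m³/s.
ΣQ_DR = 1519 m³/s.
With Δt = 0.5 h = 1800 s, V = ΣQ_DR · Δt = 1519 × 1800 = 2.73 × 10^6 m³.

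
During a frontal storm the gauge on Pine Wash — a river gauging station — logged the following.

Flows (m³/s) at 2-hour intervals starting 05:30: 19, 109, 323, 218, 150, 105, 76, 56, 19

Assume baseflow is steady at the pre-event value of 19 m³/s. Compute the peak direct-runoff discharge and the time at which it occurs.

Q_p = 304.0 m³/s at t = 09:30

Subtracting baseflow gives direct-runoff ordinates: 0.0, 90.0, 304.0, 199.0, 131.0, 86.0, 57.0, 37.0, 0.0 m³/s.
The maximum is 304.0 m³/s, occurring at the reading for t = 09:30.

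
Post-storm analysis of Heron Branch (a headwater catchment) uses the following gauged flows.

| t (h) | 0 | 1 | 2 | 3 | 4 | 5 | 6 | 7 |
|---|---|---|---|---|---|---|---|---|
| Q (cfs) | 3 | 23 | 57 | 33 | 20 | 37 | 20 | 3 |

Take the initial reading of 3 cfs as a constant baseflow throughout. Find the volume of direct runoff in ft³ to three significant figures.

V ≈ 6.19 × 10^5 ft³

Direct-runoff ordinates (Q − Q_b): 0.0, 20.0, 54.0, 30.0, 17.0, 34.0, 17.0, 0.0 cfs.
ΣQ_DR = 172.0 cfs.
With Δt = 1 h = 3600 s, V = ΣQ_DR · Δt = 172.0 × 3600 = 6.19 × 10^5 ft³.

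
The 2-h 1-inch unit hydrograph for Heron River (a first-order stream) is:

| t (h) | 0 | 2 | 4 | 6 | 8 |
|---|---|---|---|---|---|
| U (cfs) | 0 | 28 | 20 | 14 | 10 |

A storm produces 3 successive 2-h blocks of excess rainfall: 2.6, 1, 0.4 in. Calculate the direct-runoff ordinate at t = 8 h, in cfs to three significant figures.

Q ≈ 48.0 cfs

By discrete convolution, Q_j = Σ (P_i / 1 in) · U_{j−i}.
At t = 8 h (j=4): Q = (2.6/1)·10 + (1/1)·14 + (0.4/1)·20 = 48.0 cfs.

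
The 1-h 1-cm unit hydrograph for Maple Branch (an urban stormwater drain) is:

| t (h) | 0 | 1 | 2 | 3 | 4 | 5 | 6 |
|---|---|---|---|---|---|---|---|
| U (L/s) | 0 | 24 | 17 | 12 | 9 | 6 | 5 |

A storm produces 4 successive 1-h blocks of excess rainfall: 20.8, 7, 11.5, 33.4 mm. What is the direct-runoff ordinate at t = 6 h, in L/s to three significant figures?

Q ≈ 65.0 L/s

By discrete convolution, Q_j = Σ (P_i / 10 mm) · U_{j−i}.
At t = 6 h (j=6): Q = (20.8/10)·5 + (7/10)·6 + (11.5/10)·9 + (33.4/10)·12 = 65.0 L/s.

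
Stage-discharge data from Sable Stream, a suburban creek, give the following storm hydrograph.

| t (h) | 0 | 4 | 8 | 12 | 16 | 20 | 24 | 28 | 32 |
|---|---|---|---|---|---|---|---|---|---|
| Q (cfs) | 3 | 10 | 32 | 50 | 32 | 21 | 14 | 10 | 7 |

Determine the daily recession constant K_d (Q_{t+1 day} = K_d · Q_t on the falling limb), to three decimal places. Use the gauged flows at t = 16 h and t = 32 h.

K_d ≈ 0.102

Between t = 16 h and t = 32 h the flow falls from 32 to 7 cfs over 4×4 h = 16 h.
Per-interval ratio K = (7/32)^(1/4) = 0.6839; K_d = K^(24/4) = 0.102.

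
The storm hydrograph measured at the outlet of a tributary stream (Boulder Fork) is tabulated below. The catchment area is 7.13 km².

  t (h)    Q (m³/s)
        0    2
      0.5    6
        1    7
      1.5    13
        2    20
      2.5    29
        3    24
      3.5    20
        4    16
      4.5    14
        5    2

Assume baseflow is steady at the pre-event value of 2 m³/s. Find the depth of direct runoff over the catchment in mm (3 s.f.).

d ≈ 33.1 mm

Direct runoff: 0.0, 4.0, 5.0, 11.0, 18.0, 27.0, 22.0, 18.0, 14.0, 12.0, 0.0 m³/s; ΣQ_DR = 131.0 m³/s.
V = ΣQ_DR · Δt = 131.0 × 1800 s = 2.358 × 10^5 m³.
Over A = 7.13 km², depth = V / A = 33.1 mm.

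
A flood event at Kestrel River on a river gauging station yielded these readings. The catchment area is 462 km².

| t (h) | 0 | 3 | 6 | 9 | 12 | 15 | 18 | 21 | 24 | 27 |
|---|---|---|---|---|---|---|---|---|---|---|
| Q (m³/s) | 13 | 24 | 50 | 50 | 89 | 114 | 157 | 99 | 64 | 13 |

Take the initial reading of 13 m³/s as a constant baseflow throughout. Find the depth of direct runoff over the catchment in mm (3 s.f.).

d ≈ 12.7 mm

Direct runoff: 0.0, 11.0, 37.0, 37.0, 76.0, 101.0, 144.0, 86.0, 51.0, 0.0 m³/s; ΣQ_DR = 543.0 m³/s.
V = ΣQ_DR · Δt = 543.0 × 10800 s = 5.864 × 10^6 m³.
Over A = 462 km², depth = V / A = 12.7 mm.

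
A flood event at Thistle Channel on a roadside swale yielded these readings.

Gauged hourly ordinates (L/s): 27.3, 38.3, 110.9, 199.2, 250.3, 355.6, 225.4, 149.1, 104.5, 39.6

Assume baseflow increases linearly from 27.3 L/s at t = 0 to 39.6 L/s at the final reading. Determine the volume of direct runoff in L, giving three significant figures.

V ≈ 4.20 × 10^6 L

Direct-runoff ordinates (Q − Q_b): 0.00, 9.63, 80.87, 167.80, 217.53, 321.47, 189.90, 112.23, 66.27, 0.00 L/s.
ΣQ_DR = 1166 L/s.
With Δt = 1 h = 3600 s, V = ΣQ_DR · Δt = 1166 × 3600 = 4.20 × 10^6 L.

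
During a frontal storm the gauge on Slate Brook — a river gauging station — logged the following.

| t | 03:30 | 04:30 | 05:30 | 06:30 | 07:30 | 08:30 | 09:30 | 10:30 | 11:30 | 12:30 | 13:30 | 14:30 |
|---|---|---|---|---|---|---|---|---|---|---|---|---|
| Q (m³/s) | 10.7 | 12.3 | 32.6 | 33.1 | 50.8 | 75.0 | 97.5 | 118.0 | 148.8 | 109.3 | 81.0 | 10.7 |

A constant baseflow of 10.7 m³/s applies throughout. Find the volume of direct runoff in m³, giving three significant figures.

V ≈ 2.35 × 10^6 m³

Direct-runoff ordinates (Q − Q_b): 0.0, 1.6, 21.9, 22.4, 40.1, 64.3, 86.8, 107.3, 138.1, 98.6, 70.3, 0.0 m³/s.
ΣQ_DR = 651.4 m³/s.
With Δt = 1 h = 3600 s, V = ΣQ_DR · Δt = 651.4 × 3600 = 2.35 × 10^6 m³.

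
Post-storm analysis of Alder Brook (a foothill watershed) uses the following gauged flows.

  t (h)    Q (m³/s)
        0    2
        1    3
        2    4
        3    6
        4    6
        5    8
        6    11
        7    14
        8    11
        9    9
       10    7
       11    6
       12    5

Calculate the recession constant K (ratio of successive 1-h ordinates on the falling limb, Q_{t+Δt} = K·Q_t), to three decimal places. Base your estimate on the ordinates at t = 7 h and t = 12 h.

K ≈ 0.814

Using the recession-limb readings at t = 7 h and t = 12 h: Q falls from 14 to 5 m³/s over 5 intervals.
K = (Q₂/Q₁)^(1/5) = (5/14)^(1/5) = 0.814.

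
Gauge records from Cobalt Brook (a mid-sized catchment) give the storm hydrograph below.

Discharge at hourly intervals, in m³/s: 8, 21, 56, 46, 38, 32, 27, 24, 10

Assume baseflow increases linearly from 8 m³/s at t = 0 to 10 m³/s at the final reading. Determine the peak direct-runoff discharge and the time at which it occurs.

Subtracting baseflow gives direct-runoff ordinates: 0.00, 12.75, 47.50, 37.25, 29.00, 22.75, 17.50, 14.25, 0.00 m³/s.
The maximum is 47.50 m³/s, occurring at the reading for t = 2 h.

Q_p = 47.50 m³/s at t = 2 h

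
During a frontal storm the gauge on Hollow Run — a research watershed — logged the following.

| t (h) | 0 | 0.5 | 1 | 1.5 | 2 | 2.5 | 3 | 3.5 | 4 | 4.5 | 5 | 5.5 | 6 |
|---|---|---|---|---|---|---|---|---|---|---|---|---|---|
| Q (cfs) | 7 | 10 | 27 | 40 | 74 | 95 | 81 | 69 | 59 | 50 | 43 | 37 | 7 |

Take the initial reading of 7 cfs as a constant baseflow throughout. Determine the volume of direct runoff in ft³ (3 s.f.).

Direct-runoff ordinates (Q − Q_b): 0.0, 3.0, 20.0, 33.0, 67.0, 88.0, 74.0, 62.0, 52.0, 43.0, 36.0, 30.0, 0.0 cfs.
ΣQ_DR = 508.0 cfs.
With Δt = 0.5 h = 1800 s, V = ΣQ_DR · Δt = 508.0 × 1800 = 9.14 × 10^5 ft³.

V ≈ 9.14 × 10^5 ft³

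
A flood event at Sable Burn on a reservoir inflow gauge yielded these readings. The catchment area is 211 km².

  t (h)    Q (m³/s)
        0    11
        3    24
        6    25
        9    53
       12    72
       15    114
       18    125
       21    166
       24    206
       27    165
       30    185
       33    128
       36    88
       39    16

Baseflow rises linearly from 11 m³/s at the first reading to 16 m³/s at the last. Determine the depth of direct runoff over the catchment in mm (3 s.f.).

Direct runoff: 0.00, 12.62, 13.23, 40.85, 59.46, 101.08, 111.69, 152.31, 191.92, 150.54, 170.15, 112.77, 72.38, 0.00 m³/s; ΣQ_DR = 1189 m³/s.
V = ΣQ_DR · Δt = 1189 × 10800 s = 1.284 × 10^7 m³.
Over A = 211 km², depth = V / A = 60.9 mm.

d ≈ 60.9 mm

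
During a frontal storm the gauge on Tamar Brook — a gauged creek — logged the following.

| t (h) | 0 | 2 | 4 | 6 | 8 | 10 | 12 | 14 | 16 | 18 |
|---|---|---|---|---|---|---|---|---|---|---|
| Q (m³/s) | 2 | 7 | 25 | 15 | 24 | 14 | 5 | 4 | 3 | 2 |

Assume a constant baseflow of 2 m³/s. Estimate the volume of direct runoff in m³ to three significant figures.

V ≈ 5.83 × 10^5 m³

Direct-runoff ordinates (Q − Q_b): 0.0, 5.0, 23.0, 13.0, 22.0, 12.0, 3.0, 2.0, 1.0, 0.0 m³/s.
ΣQ_DR = 81.00 m³/s.
With Δt = 2 h = 7200 s, V = ΣQ_DR · Δt = 81.00 × 7200 = 5.83 × 10^5 m³.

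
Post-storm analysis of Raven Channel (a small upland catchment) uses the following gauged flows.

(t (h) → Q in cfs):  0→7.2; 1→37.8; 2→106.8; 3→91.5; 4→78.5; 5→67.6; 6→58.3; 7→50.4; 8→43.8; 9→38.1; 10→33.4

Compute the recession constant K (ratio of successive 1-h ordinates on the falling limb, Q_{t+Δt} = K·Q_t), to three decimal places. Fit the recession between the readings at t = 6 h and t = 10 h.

Using the recession-limb readings at t = 6 h and t = 10 h: Q falls from 58.3 to 33.4 cfs over 4 intervals.
K = (Q₂/Q₁)^(1/4) = (33.4/58.3)^(1/4) = 0.870.

K ≈ 0.870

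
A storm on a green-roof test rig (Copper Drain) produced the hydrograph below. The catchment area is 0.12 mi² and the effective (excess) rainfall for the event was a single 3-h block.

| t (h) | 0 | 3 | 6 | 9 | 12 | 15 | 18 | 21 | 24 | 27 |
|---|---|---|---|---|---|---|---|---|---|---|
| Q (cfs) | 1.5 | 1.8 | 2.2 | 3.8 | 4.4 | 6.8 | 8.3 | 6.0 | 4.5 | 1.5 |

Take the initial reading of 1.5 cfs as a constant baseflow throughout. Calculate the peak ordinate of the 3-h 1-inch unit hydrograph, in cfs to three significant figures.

U_p ≈ 6.80 cfs

Direct runoff: 0.0, 0.3, 0.7, 2.3, 2.9, 5.3, 6.8, 4.5, 3.0, 0.0 cfs; ΣQ_DR = 25.80 cfs, peak = 6.8 cfs.
Runoff depth d = ΣQ_DR·Δt / A = 25.80 × 10800 / (0.12 mi²) = 0.9995 in.
The 1-inch UH is the DRH scaled by (1 in)/d, so U_p = 6.8 × 1/0.9995 = 6.80 cfs.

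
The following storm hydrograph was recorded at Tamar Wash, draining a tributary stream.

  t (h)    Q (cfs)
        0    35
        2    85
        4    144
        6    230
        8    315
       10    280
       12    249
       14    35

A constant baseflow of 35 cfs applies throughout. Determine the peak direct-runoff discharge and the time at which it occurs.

Q_p = 280.0 cfs at t = 8 h

Subtracting baseflow gives direct-runoff ordinates: 0.0, 50.0, 109.0, 195.0, 280.0, 245.0, 214.0, 0.0 cfs.
The maximum is 280.0 cfs, occurring at the reading for t = 8 h.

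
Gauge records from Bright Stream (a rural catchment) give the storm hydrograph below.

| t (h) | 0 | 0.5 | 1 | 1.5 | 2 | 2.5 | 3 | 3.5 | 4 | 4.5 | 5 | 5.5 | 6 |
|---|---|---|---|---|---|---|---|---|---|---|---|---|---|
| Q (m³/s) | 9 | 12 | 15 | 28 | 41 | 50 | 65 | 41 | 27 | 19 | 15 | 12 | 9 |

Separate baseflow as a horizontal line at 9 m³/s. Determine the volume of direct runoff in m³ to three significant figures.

Direct-runoff ordinates (Q − Q_b): 0.0, 3.0, 6.0, 19.0, 32.0, 41.0, 56.0, 32.0, 18.0, 10.0, 6.0, 3.0, 0.0 m³/s.
ΣQ_DR = 226.0 m³/s.
With Δt = 0.5 h = 1800 s, V = ΣQ_DR · Δt = 226.0 × 1800 = 4.07 × 10^5 m³.

V ≈ 4.07 × 10^5 m³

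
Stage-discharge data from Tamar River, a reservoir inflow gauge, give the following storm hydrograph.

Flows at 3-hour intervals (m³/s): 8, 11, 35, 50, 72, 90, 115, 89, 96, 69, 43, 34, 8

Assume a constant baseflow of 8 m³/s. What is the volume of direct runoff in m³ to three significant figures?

V ≈ 6.65 × 10^6 m³

Direct-runoff ordinates (Q − Q_b): 0.0, 3.0, 27.0, 42.0, 64.0, 82.0, 107.0, 81.0, 88.0, 61.0, 35.0, 26.0, 0.0 m³/s.
ΣQ_DR = 616.0 m³/s.
With Δt = 3 h = 10800 s, V = ΣQ_DR · Δt = 616.0 × 10800 = 6.65 × 10^6 m³.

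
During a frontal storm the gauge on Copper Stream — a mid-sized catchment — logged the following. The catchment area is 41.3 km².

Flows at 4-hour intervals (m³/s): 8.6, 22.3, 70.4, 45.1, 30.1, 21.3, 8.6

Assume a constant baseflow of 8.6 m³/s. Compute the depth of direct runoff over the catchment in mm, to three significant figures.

Direct runoff: 0.0, 13.7, 61.8, 36.5, 21.5, 12.7, 0.0 m³/s; ΣQ_DR = 146.2 m³/s.
V = ΣQ_DR · Δt = 146.2 × 14400 s = 2.105 × 10^6 m³.
Over A = 41.3 km², depth = V / A = 51.0 mm.

d ≈ 51.0 mm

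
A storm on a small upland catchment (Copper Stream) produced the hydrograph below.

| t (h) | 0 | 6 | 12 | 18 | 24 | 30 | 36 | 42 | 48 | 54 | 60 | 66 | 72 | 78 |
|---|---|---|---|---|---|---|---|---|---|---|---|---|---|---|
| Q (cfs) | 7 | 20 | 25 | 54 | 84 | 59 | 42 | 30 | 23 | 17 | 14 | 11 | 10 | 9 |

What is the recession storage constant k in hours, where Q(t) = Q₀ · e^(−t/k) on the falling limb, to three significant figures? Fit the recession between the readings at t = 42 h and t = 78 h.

On the falling limb, Q drops from 30 to 9 cfs between t = 42 h and t = 78 h (Δt = 36 h).
k = −Δt / ln(Q₂/Q₁) = −36 / ln(9/30) = 29.9 h.

k ≈ 29.9 h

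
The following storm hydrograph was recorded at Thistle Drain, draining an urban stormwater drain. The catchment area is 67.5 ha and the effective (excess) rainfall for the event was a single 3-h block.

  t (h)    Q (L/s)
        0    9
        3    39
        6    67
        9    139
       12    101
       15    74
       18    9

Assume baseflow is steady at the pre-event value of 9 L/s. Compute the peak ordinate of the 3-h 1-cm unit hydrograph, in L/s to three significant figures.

U_p ≈ 217 L/s

Direct runoff: 0.0, 30.0, 58.0, 130.0, 92.0, 65.0, 0.0 L/s; ΣQ_DR = 375.0 L/s, peak = 130.0 L/s.
Runoff depth d = ΣQ_DR·Δt / A = 375.0 × 10800 / (67.5 ha) = 6.000 mm.
The 1-cm UH is the DRH scaled by (10 mm)/d, so U_p = 130.0 × 10/6.000 = 217 L/s.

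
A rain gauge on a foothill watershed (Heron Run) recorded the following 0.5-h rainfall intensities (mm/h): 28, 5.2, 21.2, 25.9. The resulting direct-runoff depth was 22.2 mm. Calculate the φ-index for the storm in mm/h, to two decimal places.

φ ≈ 10.23 mm/h

Only the 3 blocks with intensity above φ contribute runoff: 28, 21.2, 25.9 mm/h.
Σ(I−φ)·Δt = d  ⇒  (28+21.2+25.9 − 3φ)·0.5 = 22.2
φ = (75.10 − 22.2/0.5) / 3 = 10.23 mm/h.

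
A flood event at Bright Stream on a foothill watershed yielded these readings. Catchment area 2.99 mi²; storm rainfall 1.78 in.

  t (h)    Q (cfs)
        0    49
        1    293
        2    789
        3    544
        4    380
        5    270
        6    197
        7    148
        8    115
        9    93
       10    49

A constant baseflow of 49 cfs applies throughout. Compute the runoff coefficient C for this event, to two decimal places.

ΣQ_DR = 2388 cfs; V = ΣQ_DR·Δt = 8.597 × 10^6 ft³.
Runoff depth d = V / A = 1.238 in.
C = d / P = 1.238 / 1.78 = 0.70.

C ≈ 0.70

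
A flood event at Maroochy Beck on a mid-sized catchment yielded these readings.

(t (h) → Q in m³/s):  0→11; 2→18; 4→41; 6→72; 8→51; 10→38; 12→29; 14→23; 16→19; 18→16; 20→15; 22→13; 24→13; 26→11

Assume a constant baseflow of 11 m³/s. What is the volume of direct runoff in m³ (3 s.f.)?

V ≈ 1.56 × 10^6 m³

Direct-runoff ordinates (Q − Q_b): 0.0, 7.0, 30.0, 61.0, 40.0, 27.0, 18.0, 12.0, 8.0, 5.0, 4.0, 2.0, 2.0, 0.0 m³/s.
ΣQ_DR = 216.0 m³/s.
With Δt = 2 h = 7200 s, V = ΣQ_DR · Δt = 216.0 × 7200 = 1.56 × 10^6 m³.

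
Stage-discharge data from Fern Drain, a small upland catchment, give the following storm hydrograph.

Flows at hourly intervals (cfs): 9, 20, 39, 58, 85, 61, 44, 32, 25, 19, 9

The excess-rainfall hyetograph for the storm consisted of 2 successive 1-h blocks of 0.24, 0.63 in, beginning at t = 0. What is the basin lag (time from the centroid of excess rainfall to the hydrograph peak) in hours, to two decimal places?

Centroid of excess rainfall: t_c = Σ P_i·t̄_i / ΣP_i = 1.2241 h (block centres at 0.5, 1.5 h).
Hydrograph peak occurs at t = 4 h, so basin lag t_L = 4 − 1.2241 = 2.78 h.

t_L ≈ 2.78 h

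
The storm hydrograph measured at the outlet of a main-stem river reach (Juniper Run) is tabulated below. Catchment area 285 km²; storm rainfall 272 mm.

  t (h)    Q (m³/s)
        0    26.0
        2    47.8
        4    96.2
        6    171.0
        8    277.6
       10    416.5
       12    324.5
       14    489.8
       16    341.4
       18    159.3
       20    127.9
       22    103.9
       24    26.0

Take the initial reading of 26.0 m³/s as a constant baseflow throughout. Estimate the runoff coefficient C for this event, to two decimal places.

C ≈ 0.21

ΣQ_DR = 2270 m³/s; V = ΣQ_DR·Δt = 1.634 × 10^7 m³.
Runoff depth d = V / A = 57.34 mm.
C = d / P = 57.34 / 272 = 0.21.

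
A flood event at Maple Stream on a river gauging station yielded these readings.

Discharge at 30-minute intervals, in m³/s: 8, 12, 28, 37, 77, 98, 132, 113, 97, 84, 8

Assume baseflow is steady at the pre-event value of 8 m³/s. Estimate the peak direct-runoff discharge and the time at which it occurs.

Q_p = 124.0 m³/s at t = 3 h

Subtracting baseflow gives direct-runoff ordinates: 0.0, 4.0, 20.0, 29.0, 69.0, 90.0, 124.0, 105.0, 89.0, 76.0, 0.0 m³/s.
The maximum is 124.0 m³/s, occurring at the reading for t = 3 h.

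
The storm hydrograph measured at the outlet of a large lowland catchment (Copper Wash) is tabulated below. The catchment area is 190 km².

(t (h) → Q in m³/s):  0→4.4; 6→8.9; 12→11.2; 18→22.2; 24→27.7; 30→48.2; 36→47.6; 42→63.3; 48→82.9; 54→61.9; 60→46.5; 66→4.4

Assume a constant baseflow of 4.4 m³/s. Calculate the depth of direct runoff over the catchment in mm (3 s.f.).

d ≈ 42.8 mm

Direct runoff: 0.0, 4.5, 6.8, 17.8, 23.3, 43.8, 43.2, 58.9, 78.5, 57.5, 42.1, 0.0 m³/s; ΣQ_DR = 376.4 m³/s.
V = ΣQ_DR · Δt = 376.4 × 21600 s = 8.130 × 10^6 m³.
Over A = 190 km², depth = V / A = 42.8 mm.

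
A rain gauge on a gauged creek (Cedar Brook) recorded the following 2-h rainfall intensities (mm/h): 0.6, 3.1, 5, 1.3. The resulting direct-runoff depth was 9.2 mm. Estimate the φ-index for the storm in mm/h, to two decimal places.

Only the 2 blocks with intensity above φ contribute runoff: 3.1, 5 mm/h.
Σ(I−φ)·Δt = d  ⇒  (3.1+5 − 2φ)·2 = 9.2
φ = (8.100 − 9.2/2) / 2 = 1.75 mm/h.

φ ≈ 1.75 mm/h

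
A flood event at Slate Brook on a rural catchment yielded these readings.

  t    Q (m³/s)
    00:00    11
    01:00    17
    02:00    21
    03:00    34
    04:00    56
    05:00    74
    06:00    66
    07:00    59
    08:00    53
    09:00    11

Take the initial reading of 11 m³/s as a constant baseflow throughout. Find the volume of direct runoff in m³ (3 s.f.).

Direct-runoff ordinates (Q − Q_b): 0.0, 6.0, 10.0, 23.0, 45.0, 63.0, 55.0, 48.0, 42.0, 0.0 m³/s.
ΣQ_DR = 292.0 m³/s.
With Δt = 1 h = 3600 s, V = ΣQ_DR · Δt = 292.0 × 3600 = 1.05 × 10^6 m³.

V ≈ 1.05 × 10^6 m³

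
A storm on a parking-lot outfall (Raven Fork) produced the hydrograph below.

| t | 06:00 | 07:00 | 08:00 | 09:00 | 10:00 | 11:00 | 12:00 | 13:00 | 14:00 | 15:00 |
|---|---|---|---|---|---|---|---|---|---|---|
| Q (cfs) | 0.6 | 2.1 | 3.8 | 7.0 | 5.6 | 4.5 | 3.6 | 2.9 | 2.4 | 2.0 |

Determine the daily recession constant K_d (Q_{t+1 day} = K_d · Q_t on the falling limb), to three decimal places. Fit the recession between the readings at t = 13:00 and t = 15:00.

Between t = 13:00 and t = 15:00 the flow falls from 2.9 to 2.0 cfs over 2×1 h = 2 h.
Per-interval ratio K = (2.0/2.9)^(1/2) = 0.8305; K_d = K^(24/1) = 0.012.

K_d ≈ 0.012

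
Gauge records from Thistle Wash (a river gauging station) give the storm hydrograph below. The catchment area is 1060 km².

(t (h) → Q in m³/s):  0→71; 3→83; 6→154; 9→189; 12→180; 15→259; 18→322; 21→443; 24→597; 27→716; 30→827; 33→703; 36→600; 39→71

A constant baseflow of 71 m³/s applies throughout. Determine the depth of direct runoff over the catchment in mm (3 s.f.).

d ≈ 43.0 mm

Direct runoff: 0.0, 12.0, 83.0, 118.0, 109.0, 188.0, 251.0, 372.0, 526.0, 645.0, 756.0, 632.0, 529.0, 0.0 m³/s; ΣQ_DR = 4221 m³/s.
V = ΣQ_DR · Δt = 4221 × 10800 s = 4.559 × 10^7 m³.
Over A = 1060 km², depth = V / A = 43.0 mm.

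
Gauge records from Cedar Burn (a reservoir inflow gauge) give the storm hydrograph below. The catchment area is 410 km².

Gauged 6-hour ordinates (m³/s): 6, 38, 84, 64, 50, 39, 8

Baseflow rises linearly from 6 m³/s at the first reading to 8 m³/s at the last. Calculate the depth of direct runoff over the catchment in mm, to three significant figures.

d ≈ 12.6 mm

Direct runoff: 0.00, 31.67, 77.33, 57.00, 42.67, 31.33, 0.00 m³/s; ΣQ_DR = 240.0 m³/s.
V = ΣQ_DR · Δt = 240.0 × 21600 s = 5.184 × 10^6 m³.
Over A = 410 km², depth = V / A = 12.6 mm.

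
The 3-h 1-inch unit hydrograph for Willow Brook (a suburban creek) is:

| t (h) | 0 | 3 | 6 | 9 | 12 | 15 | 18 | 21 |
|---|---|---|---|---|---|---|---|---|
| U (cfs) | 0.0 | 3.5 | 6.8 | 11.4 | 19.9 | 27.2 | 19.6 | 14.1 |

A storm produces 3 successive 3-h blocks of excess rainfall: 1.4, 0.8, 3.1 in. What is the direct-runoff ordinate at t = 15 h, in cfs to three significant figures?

By discrete convolution, Q_j = Σ (P_i / 1 in) · U_{j−i}.
At t = 15 h (j=5): Q = (1.4/1)·27.2 + (0.8/1)·19.9 + (3.1/1)·11.4 = 89.3 cfs.

Q ≈ 89.3 cfs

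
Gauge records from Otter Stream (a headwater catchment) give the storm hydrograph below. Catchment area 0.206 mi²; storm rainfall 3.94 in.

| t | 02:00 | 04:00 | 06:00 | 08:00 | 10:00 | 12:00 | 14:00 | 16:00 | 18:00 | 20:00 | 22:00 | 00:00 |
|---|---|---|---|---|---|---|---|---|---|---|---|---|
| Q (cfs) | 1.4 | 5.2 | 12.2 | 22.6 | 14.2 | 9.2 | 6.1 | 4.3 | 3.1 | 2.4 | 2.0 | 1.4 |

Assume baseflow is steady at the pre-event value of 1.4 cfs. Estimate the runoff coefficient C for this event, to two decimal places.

C ≈ 0.26

ΣQ_DR = 67.30 cfs; V = ΣQ_DR·Δt = 4.846 × 10^5 ft³.
Runoff depth d = V / A = 1.012 in.
C = d / P = 1.012 / 3.94 = 0.26.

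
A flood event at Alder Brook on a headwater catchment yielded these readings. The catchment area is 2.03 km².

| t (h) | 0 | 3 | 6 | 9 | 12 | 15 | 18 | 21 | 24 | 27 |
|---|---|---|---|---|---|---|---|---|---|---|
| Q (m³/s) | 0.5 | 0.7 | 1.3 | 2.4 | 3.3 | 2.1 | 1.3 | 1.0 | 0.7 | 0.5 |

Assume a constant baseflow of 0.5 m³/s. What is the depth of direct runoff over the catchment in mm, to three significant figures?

Direct runoff: 0.0, 0.2, 0.8, 1.9, 2.8, 1.6, 0.8, 0.5, 0.2, 0.0 m³/s; ΣQ_DR = 8.800 m³/s.
V = ΣQ_DR · Δt = 8.800 × 10800 s = 95040 m³.
Over A = 2.03 km², depth = V / A = 46.8 mm.

d ≈ 46.8 mm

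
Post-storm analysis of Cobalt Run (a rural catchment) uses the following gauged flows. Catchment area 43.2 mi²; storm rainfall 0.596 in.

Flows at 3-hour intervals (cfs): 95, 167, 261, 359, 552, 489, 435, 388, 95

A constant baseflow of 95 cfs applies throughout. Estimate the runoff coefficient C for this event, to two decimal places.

C ≈ 0.36

ΣQ_DR = 1986 cfs; V = ΣQ_DR·Δt = 2.145 × 10^7 ft³.
Runoff depth d = V / A = 0.2137 in.
C = d / P = 0.2137 / 0.596 = 0.36.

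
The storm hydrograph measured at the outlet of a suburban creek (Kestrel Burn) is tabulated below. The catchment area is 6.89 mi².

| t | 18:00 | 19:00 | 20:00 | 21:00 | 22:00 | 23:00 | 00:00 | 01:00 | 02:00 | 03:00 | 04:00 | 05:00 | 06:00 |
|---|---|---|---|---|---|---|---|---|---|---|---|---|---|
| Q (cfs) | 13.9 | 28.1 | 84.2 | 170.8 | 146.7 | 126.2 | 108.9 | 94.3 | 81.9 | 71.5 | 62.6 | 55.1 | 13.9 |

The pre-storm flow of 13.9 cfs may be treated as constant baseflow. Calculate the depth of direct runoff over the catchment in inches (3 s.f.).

d ≈ 0.197 in

Direct runoff: 0.0, 14.2, 70.3, 156.9, 132.8, 112.3, 95.0, 80.4, 68.0, 57.6, 48.7, 41.2, 0.0 cfs; ΣQ_DR = 877.4 cfs.
V = ΣQ_DR · Δt = 877.4 × 3600 s = 3.159 × 10^6 ft³.
Over A = 6.89 mi², depth = V / A = 0.197 in.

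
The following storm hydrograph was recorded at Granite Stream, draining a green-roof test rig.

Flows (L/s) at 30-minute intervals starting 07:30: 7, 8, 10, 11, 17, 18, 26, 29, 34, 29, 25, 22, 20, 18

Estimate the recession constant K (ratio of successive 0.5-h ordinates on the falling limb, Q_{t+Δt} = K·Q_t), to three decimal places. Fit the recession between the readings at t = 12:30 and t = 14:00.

K ≈ 0.896

Using the recession-limb readings at t = 12:30 and t = 14:00: Q falls from 25 to 18 L/s over 3 intervals.
K = (Q₂/Q₁)^(1/3) = (18/25)^(1/3) = 0.896.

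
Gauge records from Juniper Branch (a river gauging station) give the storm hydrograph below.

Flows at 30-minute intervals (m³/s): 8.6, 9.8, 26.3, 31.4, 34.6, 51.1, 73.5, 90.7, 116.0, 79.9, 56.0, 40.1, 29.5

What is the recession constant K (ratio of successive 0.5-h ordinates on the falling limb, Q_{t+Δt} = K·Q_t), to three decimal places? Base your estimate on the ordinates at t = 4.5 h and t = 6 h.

Using the recession-limb readings at t = 4.5 h and t = 6 h: Q falls from 79.9 to 29.5 m³/s over 3 intervals.
K = (Q₂/Q₁)^(1/3) = (29.5/79.9)^(1/3) = 0.717.

K ≈ 0.717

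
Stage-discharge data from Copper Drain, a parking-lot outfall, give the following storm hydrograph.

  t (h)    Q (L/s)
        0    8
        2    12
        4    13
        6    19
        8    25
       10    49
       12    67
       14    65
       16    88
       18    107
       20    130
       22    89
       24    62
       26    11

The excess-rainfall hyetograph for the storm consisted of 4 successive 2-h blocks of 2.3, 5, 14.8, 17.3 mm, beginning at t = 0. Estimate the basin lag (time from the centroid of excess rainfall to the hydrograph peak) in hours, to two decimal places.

t_L ≈ 14.61 h

Centroid of excess rainfall: t_c = Σ P_i·t̄_i / ΣP_i = 5.3909 h (block centres at 1, 3, 5, 7 h).
Hydrograph peak occurs at t = 20 h, so basin lag t_L = 20 − 5.3909 = 14.61 h.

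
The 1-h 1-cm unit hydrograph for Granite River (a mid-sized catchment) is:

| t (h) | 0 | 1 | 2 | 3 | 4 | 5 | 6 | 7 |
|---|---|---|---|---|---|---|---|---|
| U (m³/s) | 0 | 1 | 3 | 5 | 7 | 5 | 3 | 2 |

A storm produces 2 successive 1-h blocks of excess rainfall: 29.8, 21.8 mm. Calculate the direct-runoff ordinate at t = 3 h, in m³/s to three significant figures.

By discrete convolution, Q_j = Σ (P_i / 10 mm) · U_{j−i}.
At t = 3 h (j=3): Q = (29.8/10)·5 + (21.8/10)·3 = 21.4 m³/s.

Q ≈ 21.4 m³/s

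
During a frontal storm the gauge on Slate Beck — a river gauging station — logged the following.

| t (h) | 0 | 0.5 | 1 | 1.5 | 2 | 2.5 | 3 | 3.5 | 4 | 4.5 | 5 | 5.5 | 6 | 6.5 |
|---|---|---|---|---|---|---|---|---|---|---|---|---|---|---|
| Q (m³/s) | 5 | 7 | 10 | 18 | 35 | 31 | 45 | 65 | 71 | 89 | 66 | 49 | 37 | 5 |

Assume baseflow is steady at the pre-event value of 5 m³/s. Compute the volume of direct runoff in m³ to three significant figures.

Direct-runoff ordinates (Q − Q_b): 0.0, 2.0, 5.0, 13.0, 30.0, 26.0, 40.0, 60.0, 66.0, 84.0, 61.0, 44.0, 32.0, 0.0 m³/s.
ΣQ_DR = 463.0 m³/s.
With Δt = 0.5 h = 1800 s, V = ΣQ_DR · Δt = 463.0 × 1800 = 8.33 × 10^5 m³.

V ≈ 8.33 × 10^5 m³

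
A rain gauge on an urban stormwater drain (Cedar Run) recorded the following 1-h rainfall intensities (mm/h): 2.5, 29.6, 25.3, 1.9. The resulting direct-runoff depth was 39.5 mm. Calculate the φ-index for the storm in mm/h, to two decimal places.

φ ≈ 7.70 mm/h

Only the 2 blocks with intensity above φ contribute runoff: 29.6, 25.3 mm/h.
Σ(I−φ)·Δt = d  ⇒  (29.6+25.3 − 2φ)·1 = 39.5
φ = (54.90 − 39.5/1) / 2 = 7.70 mm/h.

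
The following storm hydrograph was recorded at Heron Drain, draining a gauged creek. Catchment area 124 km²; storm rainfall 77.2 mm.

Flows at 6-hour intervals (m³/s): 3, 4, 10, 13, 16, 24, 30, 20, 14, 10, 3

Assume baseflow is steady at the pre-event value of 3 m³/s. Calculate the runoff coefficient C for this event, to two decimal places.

ΣQ_DR = 114.0 m³/s; V = ΣQ_DR·Δt = 2.462 × 10^6 m³.
Runoff depth d = V / A = 19.86 mm.
C = d / P = 19.86 / 77.2 = 0.26.

C ≈ 0.26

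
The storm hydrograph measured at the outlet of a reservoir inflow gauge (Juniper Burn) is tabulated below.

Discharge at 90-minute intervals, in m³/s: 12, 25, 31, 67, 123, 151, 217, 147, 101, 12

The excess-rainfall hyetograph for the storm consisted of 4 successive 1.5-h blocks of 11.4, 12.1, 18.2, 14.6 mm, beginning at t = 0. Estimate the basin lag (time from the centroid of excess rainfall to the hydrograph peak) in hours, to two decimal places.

t_L ≈ 5.79 h

Centroid of excess rainfall: t_c = Σ P_i·t̄_i / ΣP_i = 3.2091 h (block centres at 0.75, 2.25, 3.75, 5.25 h).
Hydrograph peak occurs at t = 9 h, so basin lag t_L = 9 − 3.2091 = 5.79 h.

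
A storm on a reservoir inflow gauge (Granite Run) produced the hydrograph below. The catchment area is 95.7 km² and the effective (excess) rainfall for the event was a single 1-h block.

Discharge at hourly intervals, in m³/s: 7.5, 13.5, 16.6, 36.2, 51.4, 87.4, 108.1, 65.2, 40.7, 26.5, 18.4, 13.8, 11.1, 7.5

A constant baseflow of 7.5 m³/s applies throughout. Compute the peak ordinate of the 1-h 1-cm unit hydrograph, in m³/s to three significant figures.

Direct runoff: 0.0, 6.0, 9.1, 28.7, 43.9, 79.9, 100.6, 57.7, 33.2, 19.0, 10.9, 6.3, 3.6, 0.0 m³/s; ΣQ_DR = 398.9 m³/s, peak = 100.6 m³/s.
Runoff depth d = ΣQ_DR·Δt / A = 398.9 × 3600 / (95.7 km²) = 15.01 mm.
The 1-cm UH is the DRH scaled by (10 mm)/d, so U_p = 100.6 × 10/15.01 = 67.0 m³/s.

U_p ≈ 67.0 m³/s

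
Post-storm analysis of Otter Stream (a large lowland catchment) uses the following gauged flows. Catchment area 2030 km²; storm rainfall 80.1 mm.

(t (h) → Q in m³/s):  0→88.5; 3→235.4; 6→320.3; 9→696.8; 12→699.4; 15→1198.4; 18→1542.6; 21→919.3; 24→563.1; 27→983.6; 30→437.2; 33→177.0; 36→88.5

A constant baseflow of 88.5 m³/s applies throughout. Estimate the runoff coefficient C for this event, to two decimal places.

C ≈ 0.45

ΣQ_DR = 6800 m³/s; V = ΣQ_DR·Δt = 7.344 × 10^7 m³.
Runoff depth d = V / A = 36.18 mm.
C = d / P = 36.18 / 80.1 = 0.45.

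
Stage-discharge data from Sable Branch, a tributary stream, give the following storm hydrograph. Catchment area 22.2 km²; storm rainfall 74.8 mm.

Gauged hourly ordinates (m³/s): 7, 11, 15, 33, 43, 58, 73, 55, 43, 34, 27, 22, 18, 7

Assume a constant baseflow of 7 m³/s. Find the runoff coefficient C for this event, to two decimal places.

ΣQ_DR = 348.0 m³/s; V = ΣQ_DR·Δt = 1.253 × 10^6 m³.
Runoff depth d = V / A = 56.43 mm.
C = d / P = 56.43 / 74.8 = 0.75.

C ≈ 0.75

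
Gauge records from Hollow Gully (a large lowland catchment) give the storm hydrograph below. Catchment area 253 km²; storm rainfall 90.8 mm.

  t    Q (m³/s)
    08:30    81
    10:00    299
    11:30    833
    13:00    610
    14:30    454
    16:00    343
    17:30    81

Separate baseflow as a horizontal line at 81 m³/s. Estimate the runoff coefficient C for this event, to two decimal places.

C ≈ 0.50

ΣQ_DR = 2134 m³/s; V = ΣQ_DR·Δt = 1.152 × 10^7 m³.
Runoff depth d = V / A = 45.55 mm.
C = d / P = 45.55 / 90.8 = 0.50.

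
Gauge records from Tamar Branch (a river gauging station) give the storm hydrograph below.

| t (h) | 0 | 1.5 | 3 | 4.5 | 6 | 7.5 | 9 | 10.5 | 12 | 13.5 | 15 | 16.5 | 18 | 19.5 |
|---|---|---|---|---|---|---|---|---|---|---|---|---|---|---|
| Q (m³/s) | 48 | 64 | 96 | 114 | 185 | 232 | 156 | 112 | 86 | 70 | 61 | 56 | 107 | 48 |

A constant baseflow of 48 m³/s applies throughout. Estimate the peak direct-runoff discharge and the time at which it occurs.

Q_p = 184.0 m³/s at t = 7.5 h

Subtracting baseflow gives direct-runoff ordinates: 0.0, 16.0, 48.0, 66.0, 137.0, 184.0, 108.0, 64.0, 38.0, 22.0, 13.0, 8.0, 59.0, 0.0 m³/s.
The maximum is 184.0 m³/s, occurring at the reading for t = 7.5 h.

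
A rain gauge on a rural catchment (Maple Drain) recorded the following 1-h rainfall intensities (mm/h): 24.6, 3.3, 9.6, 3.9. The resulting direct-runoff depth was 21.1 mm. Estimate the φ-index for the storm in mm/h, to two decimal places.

Only the 2 blocks with intensity above φ contribute runoff: 24.6, 9.6 mm/h.
Σ(I−φ)·Δt = d  ⇒  (24.6+9.6 − 2φ)·1 = 21.1
φ = (34.20 − 21.1/1) / 2 = 6.55 mm/h.

φ ≈ 6.55 mm/h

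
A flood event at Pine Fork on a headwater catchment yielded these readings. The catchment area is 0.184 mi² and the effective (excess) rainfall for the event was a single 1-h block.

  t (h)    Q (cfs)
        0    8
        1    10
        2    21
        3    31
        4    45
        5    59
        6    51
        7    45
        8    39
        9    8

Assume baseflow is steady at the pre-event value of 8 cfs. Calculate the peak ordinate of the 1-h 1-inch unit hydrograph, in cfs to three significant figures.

U_p ≈ 25.6 cfs

Direct runoff: 0.0, 2.0, 13.0, 23.0, 37.0, 51.0, 43.0, 37.0, 31.0, 0.0 cfs; ΣQ_DR = 237.0 cfs, peak = 51.0 cfs.
Runoff depth d = ΣQ_DR·Δt / A = 237.0 × 3600 / (0.184 mi²) = 1.996 in.
The 1-inch UH is the DRH scaled by (1 in)/d, so U_p = 51.0 × 1/1.996 = 25.6 cfs.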